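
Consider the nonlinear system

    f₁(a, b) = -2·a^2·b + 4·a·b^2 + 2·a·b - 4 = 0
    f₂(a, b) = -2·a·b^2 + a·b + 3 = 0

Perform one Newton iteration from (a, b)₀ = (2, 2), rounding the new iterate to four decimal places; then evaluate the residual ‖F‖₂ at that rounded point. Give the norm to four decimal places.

At (2, 2): F = (20.0000, -9.0000).
Jacobian J = [[-4·a·b + 4·b^2 + 2·b, -2·a^2 + 8·a·b + 2·a], [-2·b^2 + b, -4·a·b + a]].
At the point, J = [[4.0000, 28.0000], [-6.0000, -14.0000]] (det J = 112.0000).
Solving J·Δ = −F gives Δ = (0.2500, -0.7500).
Then the next iterate is (a, b)₁ = (2.2500, 1.2500).
Re-evaluating at (2.2500, 1.2500): F = (3.031250, -1.218750), so ‖F‖₂ = 3.2671.

3.2671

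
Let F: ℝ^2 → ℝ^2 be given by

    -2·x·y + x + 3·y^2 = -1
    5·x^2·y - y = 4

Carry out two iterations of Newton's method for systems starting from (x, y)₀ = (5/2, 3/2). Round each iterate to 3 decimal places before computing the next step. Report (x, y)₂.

(-20.656, 14.136)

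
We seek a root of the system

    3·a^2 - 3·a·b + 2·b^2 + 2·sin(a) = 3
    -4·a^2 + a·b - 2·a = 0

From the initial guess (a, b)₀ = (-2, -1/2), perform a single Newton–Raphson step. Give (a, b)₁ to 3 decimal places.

At (-2, -1/2): F = (4.68141, -11.000).
Jacobian J = [[6·a - 3·b + 2·cos(a), -3·a + 4·b], [-8·a + b - 2, a]].
At the point, J = [[-11.33229, 4.000], [13.500, -2.000]] (det J = -31.33541).
Solving J·Δ = −F gives Δ = (1.105, 1.961).
Then the next iterate is (a, b)₁ = (-0.895, 1.461).

(-0.895, 1.461)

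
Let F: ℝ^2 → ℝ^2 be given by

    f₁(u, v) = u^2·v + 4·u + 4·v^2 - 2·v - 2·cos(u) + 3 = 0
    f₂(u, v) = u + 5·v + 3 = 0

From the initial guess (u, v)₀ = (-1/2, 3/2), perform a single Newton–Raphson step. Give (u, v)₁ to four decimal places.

At (-1/2, 3/2): F = (5.619835, 10.0000).
Jacobian J = [[2·u·v + 2·sin(u) + 4, u^2 + 8·v - 2], [1, 5]].
At the point, J = [[1.541149, 10.2500], [1.0000, 5.0000]] (det J = -2.544255).
Solving J·Δ = −F gives Δ = (-29.2427, 3.8485).
Then the next iterate is (u, v)₁ = (-29.7427, 5.3485).

(-29.7427, 5.3485)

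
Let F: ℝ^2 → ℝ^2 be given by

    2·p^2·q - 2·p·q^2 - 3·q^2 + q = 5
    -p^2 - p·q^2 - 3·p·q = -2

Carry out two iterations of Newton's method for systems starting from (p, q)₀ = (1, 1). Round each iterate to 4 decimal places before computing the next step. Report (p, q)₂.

(-1.0975, 1.7399)

At (1, 1): F = (-7.0000, -3.0000).
Jacobian J = [[4·p·q - 2·q^2, 2·p^2 - 4·p·q - 6·q + 1], [-2·p - q^2 - 3·q, -2·p·q - 3·p]].
At the point, J = [[2.0000, -7.0000], [-6.0000, -5.0000]] (det J = -52.0000).
Solving J·Δ = −F gives Δ = (0.2692, -0.9231).
Then the next iterate is (p, q)₁ = (1.2692, 0.0769).
Round to (1.2692, 0.0769) and repeat: F = (-4.708100, 0.088821), J = [[0.378579, 3.369931], [-2.775014, -4.002803]].
Δ = (-2.3667, 1.6630), so (p, q)₂ = (-1.0975, 1.7399).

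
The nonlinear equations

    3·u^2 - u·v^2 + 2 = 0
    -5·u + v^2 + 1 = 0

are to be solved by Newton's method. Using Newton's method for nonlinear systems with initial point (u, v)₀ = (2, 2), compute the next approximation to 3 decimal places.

At (2, 2): F = (6.000, -5.000).
Jacobian J = [[6·u - v^2, -2·u·v], [-5, 2·v]].
At the point, J = [[8.000, -8.000], [-5.000, 4.000]] (det J = -8.000).
Solving J·Δ = −F gives Δ = (-2.000, -1.250).
Then the next iterate is (u, v)₁ = (0.000, 0.750).

(0.000, 0.750)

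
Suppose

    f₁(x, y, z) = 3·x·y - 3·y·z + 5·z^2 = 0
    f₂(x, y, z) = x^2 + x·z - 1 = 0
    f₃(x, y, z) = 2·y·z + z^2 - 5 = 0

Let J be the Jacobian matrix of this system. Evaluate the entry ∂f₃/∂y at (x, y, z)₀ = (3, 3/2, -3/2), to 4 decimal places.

∂f₃/∂y = 2·z.
At (3, 3/2, -3/2) this is -3.0000.

-3.0000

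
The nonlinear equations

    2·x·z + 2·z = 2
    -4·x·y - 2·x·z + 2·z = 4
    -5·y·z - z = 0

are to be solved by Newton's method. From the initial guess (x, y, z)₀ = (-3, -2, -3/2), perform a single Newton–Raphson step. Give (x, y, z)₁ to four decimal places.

(-1.4304, 0.0127, -1.6772)

At (-3, -2, -3/2): F = (4.0000, -40.0000, -13.5000).
Jacobian J = [[2·z, 0, 2·x + 2], [-4·y - 2·z, -4·x, -2·x + 2], [0, -5·z, -5·y - 1]].
At the point, J = [[-3.0000, 0.0000, -4.0000], [11.0000, 12.0000, 8.0000], [0.0000, 7.5000, 9.0000]] (det J = -474.0000).
Solving J·Δ = −F gives Δ = (1.5696, 2.0127, -0.1772).
Then the next iterate is (x, y, z)₁ = (-1.4304, 0.0127, -1.6772).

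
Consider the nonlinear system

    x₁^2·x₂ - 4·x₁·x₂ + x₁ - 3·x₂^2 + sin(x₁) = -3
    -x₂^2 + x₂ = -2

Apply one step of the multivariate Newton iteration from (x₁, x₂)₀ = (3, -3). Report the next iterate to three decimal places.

(4.598, -1.571)

At (3, -3): F = (-11.85888, -10.000).
Jacobian J = [[2·x₁·x₂ - 4·x₂ + cos(x₁) + 1, x₁^2 - 4·x₁ - 6·x₂], [0, -2·x₂ + 1]].
At the point, J = [[-5.98999, 15.000], [0.000, 7.000]] (det J = -41.92995).
Solving J·Δ = −F gives Δ = (1.598, 1.429).
Then the next iterate is (x₁, x₂)₁ = (4.598, -1.571).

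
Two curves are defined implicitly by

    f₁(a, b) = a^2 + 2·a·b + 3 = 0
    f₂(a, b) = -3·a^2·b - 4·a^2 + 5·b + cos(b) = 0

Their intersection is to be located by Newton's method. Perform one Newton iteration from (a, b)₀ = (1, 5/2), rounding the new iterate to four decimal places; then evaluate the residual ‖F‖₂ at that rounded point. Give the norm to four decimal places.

At (1, 5/2): F = (9.0000, 0.198856).
Jacobian J = [[2·a + 2·b, 2·a], [-6·a·b - 8·a, -3·a^2 - sin(b) + 5]].
At the point, J = [[7.0000, 2.0000], [-23.0000, 1.401528]] (det J = 55.810695).
Solving J·Δ = −F gives Δ = (-0.2189, -3.7339).
Then the next iterate is (a, b)₁ = (0.7811, -1.2339).
Re-evaluating at (0.7811, -1.2339): F = (1.682519, -6.020938), so ‖F‖₂ = 6.2516.

6.2516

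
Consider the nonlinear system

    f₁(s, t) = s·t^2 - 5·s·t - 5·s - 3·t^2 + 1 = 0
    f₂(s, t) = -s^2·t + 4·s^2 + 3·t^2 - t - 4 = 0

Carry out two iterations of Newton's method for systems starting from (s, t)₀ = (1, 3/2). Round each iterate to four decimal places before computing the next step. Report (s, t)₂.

At (1, 3/2): F = (-16.0000, 3.7500).
Jacobian J = [[t^2 - 5·t - 5, 2·s·t - 5·s - 6·t], [-2·s·t + 8·s, -s^2 + 6·t - 1]].
At the point, J = [[-10.2500, -11.0000], [5.0000, 7.0000]] (det J = -16.7500).
Solving J·Δ = −F gives Δ = (-4.2239, 2.4813).
Then the next iterate is (s, t)₁ = (-3.2239, 3.9813).
Round to (-3.2239, 3.9813) and repeat: F = (-17.357416, 39.765308), J = [[-9.055750, -33.438926], [-0.120574, 12.494269]].
Δ = (9.4971, -3.0910), so (s, t)₂ = (6.2732, 0.8903).

(6.2732, 0.8903)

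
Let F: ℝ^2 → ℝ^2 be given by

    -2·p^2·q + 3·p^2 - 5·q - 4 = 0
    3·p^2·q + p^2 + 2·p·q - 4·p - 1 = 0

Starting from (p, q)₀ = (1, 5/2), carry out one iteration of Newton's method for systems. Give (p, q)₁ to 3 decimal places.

(1.311, -0.321)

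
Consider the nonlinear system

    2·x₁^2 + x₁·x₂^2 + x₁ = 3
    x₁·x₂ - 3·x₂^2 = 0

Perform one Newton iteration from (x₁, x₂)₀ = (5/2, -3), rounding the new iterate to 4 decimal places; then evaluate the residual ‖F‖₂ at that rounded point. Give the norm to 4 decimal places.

13.6890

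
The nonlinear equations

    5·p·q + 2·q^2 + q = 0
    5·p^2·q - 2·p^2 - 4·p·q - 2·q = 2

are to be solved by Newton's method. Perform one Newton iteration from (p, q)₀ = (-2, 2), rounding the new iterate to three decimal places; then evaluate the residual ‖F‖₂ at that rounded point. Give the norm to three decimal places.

9.578

At (-2, 2): F = (-10.000, 42.000).
Jacobian J = [[5·q, 5·p + 4·q + 1], [10·p·q - 4·p - 4·q, 5·p^2 - 4·p - 2]].
At the point, J = [[10.000, -1.000], [-40.000, 26.000]] (det J = 220.000).
Solving J·Δ = −F gives Δ = (0.991, -0.091).
Then the next iterate is (p, q)₁ = (-1.009, 1.909).
Re-evaluating at (-1.009, 1.909): F = (-0.43334, 9.56815), so ‖F‖₂ = 9.578.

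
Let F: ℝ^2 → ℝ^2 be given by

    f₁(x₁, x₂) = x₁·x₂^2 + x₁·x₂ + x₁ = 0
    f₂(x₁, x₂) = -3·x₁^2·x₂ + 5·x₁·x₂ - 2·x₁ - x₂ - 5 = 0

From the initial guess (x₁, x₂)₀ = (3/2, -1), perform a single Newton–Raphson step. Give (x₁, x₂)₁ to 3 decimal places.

At (3/2, -1): F = (1.500, -7.750).
Jacobian J = [[x₂^2 + x₂ + 1, 2·x₁·x₂ + x₁], [-6·x₁·x₂ + 5·x₂ - 2, -3·x₁^2 + 5·x₁ - 1]].
At the point, J = [[1.000, -1.500], [2.000, -0.250]] (det J = 2.750).
Solving J·Δ = −F gives Δ = (4.364, 3.909).
Then the next iterate is (x₁, x₂)₁ = (5.864, 2.909).

(5.864, 2.909)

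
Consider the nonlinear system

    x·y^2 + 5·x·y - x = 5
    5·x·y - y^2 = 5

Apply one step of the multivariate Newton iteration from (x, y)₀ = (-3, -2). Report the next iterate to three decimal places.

(-0.596, -2.277)

At (-3, -2): F = (16.000, 21.000).
Jacobian J = [[y^2 + 5·y - 1, 2·x·y + 5·x], [5·y, 5·x - 2·y]].
At the point, J = [[-7.000, -3.000], [-10.000, -11.000]] (det J = 47.000).
Solving J·Δ = −F gives Δ = (2.404, -0.277).
Then the next iterate is (x, y)₁ = (-0.596, -2.277).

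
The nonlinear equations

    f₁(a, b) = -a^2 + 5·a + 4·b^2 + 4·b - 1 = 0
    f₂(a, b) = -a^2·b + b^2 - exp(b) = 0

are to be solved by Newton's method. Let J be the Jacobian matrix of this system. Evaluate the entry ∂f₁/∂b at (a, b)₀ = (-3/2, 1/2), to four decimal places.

∂f₁/∂b = 8·b + 4.
At (-3/2, 1/2) this is 8.0000.

8.0000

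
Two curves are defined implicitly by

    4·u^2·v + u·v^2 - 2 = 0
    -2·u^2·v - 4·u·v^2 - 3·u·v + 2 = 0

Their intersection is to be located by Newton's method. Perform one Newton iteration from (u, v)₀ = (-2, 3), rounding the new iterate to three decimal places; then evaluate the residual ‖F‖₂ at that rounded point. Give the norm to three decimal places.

At (-2, 3): F = (28.000, 68.000).
Jacobian J = [[8·u·v + v^2, 4·u^2 + 2·u·v], [-4·u·v - 4·v^2 - 3·v, -2·u^2 - 8·u·v - 3·u]].
At the point, J = [[-39.000, 4.000], [-21.000, 46.000]] (det J = -1710.000).
Solving J·Δ = −F gives Δ = (0.594, -1.207).
Then the next iterate is (u, v)₁ = (-1.406, 1.793).
Re-evaluating at (-1.406, 1.793): F = (7.65779, 20.55425), so ‖F‖₂ = 21.934.

21.934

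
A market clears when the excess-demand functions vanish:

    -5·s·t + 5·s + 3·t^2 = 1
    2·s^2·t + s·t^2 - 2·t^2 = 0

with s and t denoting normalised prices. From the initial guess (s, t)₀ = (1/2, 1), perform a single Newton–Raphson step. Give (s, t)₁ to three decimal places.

(0.357, 0.429)

At (1/2, 1): F = (2.000, -1.000).
Jacobian J = [[-5·t + 5, -5·s + 6·t], [4·s·t + t^2, 2·s^2 + 2·s·t - 4·t]].
At the point, J = [[0.000, 3.500], [3.000, -2.500]] (det J = -10.500).
Solving J·Δ = −F gives Δ = (-0.143, -0.571).
Then the next iterate is (s, t)₁ = (0.357, 0.429).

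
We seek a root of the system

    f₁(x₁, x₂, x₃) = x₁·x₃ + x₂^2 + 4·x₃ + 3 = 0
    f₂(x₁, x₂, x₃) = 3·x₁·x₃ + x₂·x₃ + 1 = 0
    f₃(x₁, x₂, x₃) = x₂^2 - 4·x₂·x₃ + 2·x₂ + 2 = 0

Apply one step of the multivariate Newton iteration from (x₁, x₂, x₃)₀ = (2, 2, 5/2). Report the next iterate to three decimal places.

At (2, 2, 5/2): F = (22.000, 21.000, -10.000).
Jacobian J = [[x₃, 2·x₂, x₁ + 4], [3·x₃, x₃, 3·x₁ + x₂], [0, 2·x₂ - 4·x₃ + 2, -4·x₂]].
At the point, J = [[2.500, 4.000, 6.000], [7.500, 2.500, 8.000], [0.000, -4.000, -8.000]] (det J = 90.000).
Solving J·Δ = −F gives Δ = (-2.911, -7.222, 2.361).
Then the next iterate is (x₁, x₂, x₃)₁ = (-0.911, -5.222, 4.861).

(-0.911, -5.222, 4.861)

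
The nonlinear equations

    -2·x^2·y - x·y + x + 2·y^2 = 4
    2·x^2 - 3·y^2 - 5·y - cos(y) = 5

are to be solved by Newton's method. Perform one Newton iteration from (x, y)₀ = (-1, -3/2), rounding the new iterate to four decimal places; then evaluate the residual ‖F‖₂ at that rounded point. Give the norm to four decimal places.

0.1624

At (-1, -3/2): F = (1.0000, -2.320737).
Jacobian J = [[-4·x·y - y + 1, -2·x^2 - x + 4·y], [4·x, -6·y + sin(y) - 5]].
At the point, J = [[-3.5000, -7.0000], [-4.0000, 3.002505]] (det J = -38.508768).
Solving J·Δ = −F gives Δ = (-0.3439, 0.3148).
Then the next iterate is (x, y)₁ = (-1.3439, -1.1852).
Re-evaluating at (-1.3439, -1.1852): F = (0.153810, -0.052074), so ‖F‖₂ = 0.1624.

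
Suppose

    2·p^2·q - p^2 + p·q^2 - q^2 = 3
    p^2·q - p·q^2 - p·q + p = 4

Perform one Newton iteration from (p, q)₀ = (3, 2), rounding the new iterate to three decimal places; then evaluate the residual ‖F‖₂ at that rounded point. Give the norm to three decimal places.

At (3, 2): F = (32.000, -1.000).
Jacobian J = [[4·p·q - 2·p + q^2, 2·p^2 + 2·p·q - 2·q], [2·p·q - q^2 - q + 1, p^2 - 2·p·q - p]].
At the point, J = [[22.000, 26.000], [7.000, -6.000]] (det J = -314.000).
Solving J·Δ = −F gives Δ = (-0.529, -0.783).
Then the next iterate is (p, q)₁ = (2.471, 1.217).
Re-evaluating at (2.471, 1.217): F = (7.93446, -0.76517), so ‖F‖₂ = 7.971.

7.971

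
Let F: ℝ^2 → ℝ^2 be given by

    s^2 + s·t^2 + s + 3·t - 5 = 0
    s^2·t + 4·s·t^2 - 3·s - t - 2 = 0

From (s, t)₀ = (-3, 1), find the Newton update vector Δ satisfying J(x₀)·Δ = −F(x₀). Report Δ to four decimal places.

At (-3, 1): F = (1.0000, 3.0000).
Jacobian J = [[2·s + t^2 + 1, 2·s·t + 3], [2·s·t + 4·t^2 - 3, s^2 + 8·s·t - 1]].
At the point, J = [[-4.0000, -3.0000], [-5.0000, -16.0000]] (det J = 49.0000).
Solving J·Δ = −F gives Δ = (0.1429, 0.1429).

(0.1429, 0.1429)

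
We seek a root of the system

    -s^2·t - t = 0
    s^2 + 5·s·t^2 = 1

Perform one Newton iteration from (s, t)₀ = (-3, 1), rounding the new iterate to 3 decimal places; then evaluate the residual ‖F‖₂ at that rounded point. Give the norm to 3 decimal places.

3.952

At (-3, 1): F = (-10.000, -7.000).
Jacobian J = [[-2·s·t, -s^2 - 1], [2·s + 5·t^2, 10·s·t]].
At the point, J = [[6.000, -10.000], [-1.000, -30.000]] (det J = -190.000).
Solving J·Δ = −F gives Δ = (1.211, -0.274).
Then the next iterate is (s, t)₁ = (-1.789, 0.726).
Re-evaluating at (-1.789, 0.726): F = (-3.04958, -2.51417), so ‖F‖₂ = 3.952.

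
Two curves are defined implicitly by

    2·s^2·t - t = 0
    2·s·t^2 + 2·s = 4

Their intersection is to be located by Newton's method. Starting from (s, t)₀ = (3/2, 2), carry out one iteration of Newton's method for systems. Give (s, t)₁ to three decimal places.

(1.083, 1.431)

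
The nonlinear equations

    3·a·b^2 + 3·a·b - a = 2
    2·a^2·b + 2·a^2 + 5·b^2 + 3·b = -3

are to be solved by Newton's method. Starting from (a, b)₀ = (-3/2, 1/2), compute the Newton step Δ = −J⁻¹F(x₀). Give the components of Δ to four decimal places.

(0.9799, -0.2945)

At (-3/2, 1/2): F = (-3.8750, 12.5000).
Jacobian J = [[3·b^2 + 3·b - 1, 6·a·b + 3·a], [4·a·b + 4·a, 2·a^2 + 10·b + 3]].
At the point, J = [[1.2500, -9.0000], [-9.0000, 12.5000]] (det J = -65.3750).
Solving J·Δ = −F gives Δ = (0.9799, -0.2945).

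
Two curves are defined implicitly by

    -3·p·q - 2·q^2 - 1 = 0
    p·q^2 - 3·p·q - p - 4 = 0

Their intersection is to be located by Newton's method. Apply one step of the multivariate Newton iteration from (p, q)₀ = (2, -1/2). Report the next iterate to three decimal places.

At (2, -1/2): F = (1.500, -2.500).
Jacobian J = [[-3·q, -3·p - 4·q], [q^2 - 3·q - 1, 2·p·q - 3·p]].
At the point, J = [[1.500, -4.000], [0.750, -8.000]] (det J = -9.000).
Solving J·Δ = −F gives Δ = (-2.444, -0.542).
Then the next iterate is (p, q)₁ = (-0.444, -1.042).

(-0.444, -1.042)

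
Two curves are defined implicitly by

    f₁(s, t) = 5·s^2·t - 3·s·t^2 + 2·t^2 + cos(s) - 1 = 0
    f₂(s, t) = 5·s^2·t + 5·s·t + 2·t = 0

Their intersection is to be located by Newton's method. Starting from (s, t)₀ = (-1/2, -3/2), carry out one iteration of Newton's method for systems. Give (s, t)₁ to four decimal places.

(6.0050, 0.0000)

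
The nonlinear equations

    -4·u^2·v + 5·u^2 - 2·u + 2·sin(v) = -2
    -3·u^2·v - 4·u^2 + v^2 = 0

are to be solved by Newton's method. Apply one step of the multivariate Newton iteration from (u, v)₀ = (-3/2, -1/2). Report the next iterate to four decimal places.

At (-3/2, -1/2): F = (19.791149, -5.3750).
Jacobian J = [[-8·u·v + 10·u - 2, -4·u^2 + 2·cos(v)], [-6·u·v - 8·u, -3·u^2 + 2·v]].
At the point, J = [[-23.0000, -7.244835], [7.5000, -7.7500]] (det J = 232.586262).
Solving J·Δ = −F gives Δ = (0.8269, 0.1067).
Then the next iterate is (u, v)₁ = (-0.6731, -0.3933).

(-0.6731, -0.3933)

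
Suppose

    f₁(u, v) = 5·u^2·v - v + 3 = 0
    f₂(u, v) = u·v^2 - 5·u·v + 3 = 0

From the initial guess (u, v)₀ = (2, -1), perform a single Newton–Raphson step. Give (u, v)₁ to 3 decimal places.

(2.367, 0.229)

At (2, -1): F = (-16.000, 15.000).
Jacobian J = [[10·u·v, 5·u^2 - 1], [v^2 - 5·v, 2·u·v - 5·u]].
At the point, J = [[-20.000, 19.000], [6.000, -14.000]] (det J = 166.000).
Solving J·Δ = −F gives Δ = (0.367, 1.229).
Then the next iterate is (u, v)₁ = (2.367, 0.229).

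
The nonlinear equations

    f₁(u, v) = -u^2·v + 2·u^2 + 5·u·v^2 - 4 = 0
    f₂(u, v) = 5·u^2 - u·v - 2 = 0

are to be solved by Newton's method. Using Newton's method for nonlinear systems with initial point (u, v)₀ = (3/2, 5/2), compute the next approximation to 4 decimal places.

(0.9714, 1.7617)

At (3/2, 5/2): F = (41.7500, 5.5000).
Jacobian J = [[-2·u·v + 4·u + 5·v^2, -u^2 + 10·u·v], [10·u - v, -u]].
At the point, J = [[29.7500, 35.2500], [12.5000, -1.5000]] (det J = -485.2500).
Solving J·Δ = −F gives Δ = (-0.5286, -0.7383).
Then the next iterate is (u, v)₁ = (0.9714, 1.7617).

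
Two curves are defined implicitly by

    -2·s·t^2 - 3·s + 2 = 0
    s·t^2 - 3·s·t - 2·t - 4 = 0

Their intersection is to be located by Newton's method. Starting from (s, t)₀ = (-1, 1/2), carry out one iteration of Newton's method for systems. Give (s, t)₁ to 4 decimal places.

(-4.0000, -7.5000)

At (-1, 1/2): F = (5.5000, -3.7500).
Jacobian J = [[-2·t^2 - 3, -4·s·t], [t^2 - 3·t, 2·s·t - 3·s - 2]].
At the point, J = [[-3.5000, 2.0000], [-1.2500, 0.0000]] (det J = 2.5000).
Solving J·Δ = −F gives Δ = (-3.0000, -8.0000).
Then the next iterate is (s, t)₁ = (-4.0000, -7.5000).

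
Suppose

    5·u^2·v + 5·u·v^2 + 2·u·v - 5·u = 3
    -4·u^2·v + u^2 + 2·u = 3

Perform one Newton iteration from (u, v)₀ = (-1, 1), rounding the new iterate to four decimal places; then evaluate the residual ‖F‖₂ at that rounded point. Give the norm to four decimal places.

3.9705

At (-1, 1): F = (0.0000, -8.0000).
Jacobian J = [[10·u·v + 5·v^2 + 2·v - 5, 5·u^2 + 10·u·v + 2·u], [-8·u·v + 2·u + 2, -4·u^2]].
At the point, J = [[-8.0000, -7.0000], [8.0000, -4.0000]] (det J = 88.0000).
Solving J·Δ = −F gives Δ = (0.6364, -0.7273).
Then the next iterate is (u, v)₁ = (-0.3636, 0.2727).
Re-evaluating at (-0.3636, 0.2727): F = (-1.335242, -3.739204), so ‖F‖₂ = 3.9705.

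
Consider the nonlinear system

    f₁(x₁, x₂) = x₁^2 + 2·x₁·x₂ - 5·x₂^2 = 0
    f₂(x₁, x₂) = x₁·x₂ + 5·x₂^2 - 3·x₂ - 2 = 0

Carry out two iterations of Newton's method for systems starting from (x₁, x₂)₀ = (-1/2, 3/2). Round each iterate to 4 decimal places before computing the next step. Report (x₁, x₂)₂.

(1.2104, 0.8420)

At (-1/2, 3/2): F = (-12.5000, 4.0000).
Jacobian J = [[2·x₁ + 2·x₂, 2·x₁ - 10·x₂], [x₂, x₁ + 10·x₂ - 3]].
At the point, J = [[2.0000, -16.0000], [1.5000, 11.5000]] (det J = 47.0000).
Solving J·Δ = −F gives Δ = (1.6968, -0.5691).
Then the next iterate is (x₁, x₂)₁ = (1.1968, 0.9309).
Round to (1.1968, 0.9309) and repeat: F = (-0.672342, 0.654275), J = [[4.2554, -6.9154], [0.9309, 7.5058]].
Δ = (0.0136, -0.0889), so (x₁, x₂)₂ = (1.2104, 0.8420).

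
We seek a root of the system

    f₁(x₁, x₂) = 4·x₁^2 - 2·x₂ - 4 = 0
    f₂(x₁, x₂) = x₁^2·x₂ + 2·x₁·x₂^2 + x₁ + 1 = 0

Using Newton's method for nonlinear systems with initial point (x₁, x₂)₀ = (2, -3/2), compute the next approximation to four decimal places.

At (2, -3/2): F = (15.0000, 6.0000).
Jacobian J = [[8·x₁, -2], [2·x₁·x₂ + 2·x₂^2 + 1, x₁^2 + 4·x₁·x₂]].
At the point, J = [[16.0000, -2.0000], [-0.5000, -8.0000]] (det J = -129.0000).
Solving J·Δ = −F gives Δ = (-0.8372, 0.8023).
Then the next iterate is (x₁, x₂)₁ = (1.1628, -0.6977).

(1.1628, -0.6977)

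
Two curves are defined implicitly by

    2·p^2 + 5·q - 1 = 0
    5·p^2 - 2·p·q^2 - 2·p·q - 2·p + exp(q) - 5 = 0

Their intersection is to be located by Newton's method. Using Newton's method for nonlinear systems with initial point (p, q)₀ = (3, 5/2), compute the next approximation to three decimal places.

At (3, 5/2): F = (29.500, -6.31751).
Jacobian J = [[4·p, 5], [10·p - 2·q^2 - 2·q - 2, -4·p·q - 2·p + exp(q)]].
At the point, J = [[12.000, 5.000], [10.500, -23.81751]] (det J = -338.31007).
Solving J·Δ = −F gives Δ = (-1.983, -1.140).
Then the next iterate is (p, q)₁ = (1.017, 1.360).

(1.017, 1.360)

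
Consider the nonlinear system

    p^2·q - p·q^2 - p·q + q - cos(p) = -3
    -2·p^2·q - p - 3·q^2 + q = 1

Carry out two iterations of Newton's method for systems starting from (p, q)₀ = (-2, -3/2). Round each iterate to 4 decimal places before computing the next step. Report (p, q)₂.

(-1.3357, -0.9834)

At (-2, -3/2): F = (-2.583853, 4.7500).
Jacobian J = [[2·p·q - q^2 - q + sin(p), p^2 - 2·p·q - p + 1], [-4·p·q - 1, -2·p^2 - 6·q + 1]].
At the point, J = [[4.340703, 1.0000], [-13.0000, 2.0000]] (det J = 21.681405).
Solving J·Δ = −F gives Δ = (0.4574, 0.5983).
Then the next iterate is (p, q)₁ = (-1.5426, -0.9017).
Round to (-1.5426, -0.9017) and repeat: F = (-0.212323, 1.493109), J = [[1.870959, 2.140290], [-6.563850, 1.650970]].
Δ = (0.2069, -0.0817), so (p, q)₂ = (-1.3357, -0.9834).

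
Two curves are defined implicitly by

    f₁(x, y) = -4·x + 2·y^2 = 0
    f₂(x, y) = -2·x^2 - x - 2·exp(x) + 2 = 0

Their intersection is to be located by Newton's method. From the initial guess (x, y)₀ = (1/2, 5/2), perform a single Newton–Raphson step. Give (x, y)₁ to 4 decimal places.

(0.1352, 1.3041)

At (1/2, 5/2): F = (10.5000, -2.297443).
Jacobian J = [[-4, 4·y], [-4·x - 2·exp(x) - 1, 0]].
At the point, J = [[-4.0000, 10.0000], [-6.297443, 0.0000]] (det J = 62.974425).
Solving J·Δ = −F gives Δ = (-0.3648, -1.1959).
Then the next iterate is (x, y)₁ = (0.1352, 1.3041).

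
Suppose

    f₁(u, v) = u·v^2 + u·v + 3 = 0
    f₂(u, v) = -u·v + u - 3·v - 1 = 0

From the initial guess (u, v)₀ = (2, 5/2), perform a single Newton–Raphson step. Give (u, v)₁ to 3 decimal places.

At (2, 5/2): F = (20.500, -11.500).
Jacobian J = [[v^2 + v, 2·u·v + u], [-v + 1, -u - 3]].
At the point, J = [[8.750, 12.000], [-1.500, -5.000]] (det J = -25.750).
Solving J·Δ = −F gives Δ = (1.379, -2.714).
Then the next iterate is (u, v)₁ = (3.379, -0.214).

(3.379, -0.214)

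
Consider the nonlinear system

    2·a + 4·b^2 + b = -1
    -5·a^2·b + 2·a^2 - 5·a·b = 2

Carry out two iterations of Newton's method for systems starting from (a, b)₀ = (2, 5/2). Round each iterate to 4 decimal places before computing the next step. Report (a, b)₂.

(1.8977, -0.0942)

At (2, 5/2): F = (32.5000, -69.0000).
Jacobian J = [[2, 8·b + 1], [-10·a·b + 4·a - 5·b, -5·a^2 - 5·a]].
At the point, J = [[2.0000, 21.0000], [-54.5000, -30.0000]] (det J = 1084.5000).
Solving J·Δ = −F gives Δ = (-0.4371, -1.5060).
Then the next iterate is (a, b)₁ = (1.5629, 0.9940).
Round to (1.5629, 0.9940) and repeat: F = (9.071944, -17.022303), J = [[2.0000, 8.9520], [-14.253626, -20.027782]].
Δ = (0.3348, -1.0882), so (a, b)₂ = (1.8977, -0.0942).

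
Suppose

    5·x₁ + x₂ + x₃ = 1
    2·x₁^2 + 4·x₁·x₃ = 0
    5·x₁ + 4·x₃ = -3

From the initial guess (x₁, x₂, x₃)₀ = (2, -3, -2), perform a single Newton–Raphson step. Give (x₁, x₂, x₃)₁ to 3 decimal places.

At (2, -3, -2): F = (4.000, -8.000, 5.000).
Jacobian J = [[5, 1, 1], [4·x₁ + 4·x₃, 0, 4·x₁], [5, 0, 4]].
At the point, J = [[5.000, 1.000, 1.000], [0.000, 0.000, 8.000], [5.000, 0.000, 4.000]] (det J = 40.000).
Solving J·Δ = −F gives Δ = (-1.800, 4.000, 1.000).
Then the next iterate is (x₁, x₂, x₃)₁ = (0.200, 1.000, -1.000).

(0.200, 1.000, -1.000)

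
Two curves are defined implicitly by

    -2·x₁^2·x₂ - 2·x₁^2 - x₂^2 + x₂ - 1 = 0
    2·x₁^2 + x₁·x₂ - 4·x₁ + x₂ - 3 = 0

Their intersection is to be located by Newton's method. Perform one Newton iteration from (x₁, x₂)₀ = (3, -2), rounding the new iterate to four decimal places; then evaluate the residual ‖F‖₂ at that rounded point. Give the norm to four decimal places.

At (3, -2): F = (11.0000, -5.0000).
Jacobian J = [[-4·x₁·x₂ - 4·x₁, -2·x₁^2 - 2·x₂ + 1], [4·x₁ + x₂ - 4, x₁ + 1]].
At the point, J = [[12.0000, -13.0000], [6.0000, 4.0000]] (det J = 126.0000).
Solving J·Δ = −F gives Δ = (0.1667, 1.0000).
Then the next iterate is (x₁, x₂)₁ = (3.1667, -1.0000).
Re-evaluating at (3.1667, -1.0000): F = (-3.0000, 0.222478), so ‖F‖₂ = 3.0082.

3.0082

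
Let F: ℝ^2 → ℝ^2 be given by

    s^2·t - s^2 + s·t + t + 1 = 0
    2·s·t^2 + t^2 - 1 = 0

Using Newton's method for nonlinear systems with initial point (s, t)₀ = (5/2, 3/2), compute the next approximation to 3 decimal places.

(0.833, 1.222)

At (5/2, 3/2): F = (9.375, 12.500).
Jacobian J = [[2·s·t - 2·s + t, s^2 + s + 1], [2·t^2, 4·s·t + 2·t]].
At the point, J = [[4.000, 9.750], [4.500, 18.000]] (det J = 28.125).
Solving J·Δ = −F gives Δ = (-1.667, -0.278).
Then the next iterate is (s, t)₁ = (0.833, 1.222).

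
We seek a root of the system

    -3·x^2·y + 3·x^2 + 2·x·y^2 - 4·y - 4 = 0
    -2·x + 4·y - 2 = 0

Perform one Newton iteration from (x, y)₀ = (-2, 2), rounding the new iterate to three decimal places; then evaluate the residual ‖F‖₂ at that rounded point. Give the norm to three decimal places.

2100.000

At (-2, 2): F = (-40.000, 10.000).
Jacobian J = [[-6·x·y + 6·x + 2·y^2, -3·x^2 + 4·x·y - 4], [-2, 4]].
At the point, J = [[20.000, -32.000], [-2.000, 4.000]] (det J = 16.000).
Solving J·Δ = −F gives Δ = (-10.000, -7.500).
Then the next iterate is (x, y)₁ = (-12.000, -5.500).
Re-evaluating at (-12.000, -5.500): F = (2100.000, 0.000), so ‖F‖₂ = 2100.000.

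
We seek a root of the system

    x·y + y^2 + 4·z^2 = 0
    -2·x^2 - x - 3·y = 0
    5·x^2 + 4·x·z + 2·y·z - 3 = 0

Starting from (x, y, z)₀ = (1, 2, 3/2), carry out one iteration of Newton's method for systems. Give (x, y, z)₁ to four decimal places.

(0.6715, -0.4526, 1.3266)

At (1, 2, 3/2): F = (15.0000, -9.0000, 14.0000).
Jacobian J = [[y, x + 2·y, 8·z], [-4·x - 1, -3, 0], [10·x + 4·z, 2·z, 4·x + 2·y]].
At the point, J = [[2.0000, 5.0000, 12.0000], [-5.0000, -3.0000, 0.0000], [16.0000, 3.0000, 8.0000]] (det J = 548.0000).
Solving J·Δ = −F gives Δ = (-0.3285, -2.4526, -0.1734).
Then the next iterate is (x, y, z)₁ = (0.6715, -0.4526, 1.3266).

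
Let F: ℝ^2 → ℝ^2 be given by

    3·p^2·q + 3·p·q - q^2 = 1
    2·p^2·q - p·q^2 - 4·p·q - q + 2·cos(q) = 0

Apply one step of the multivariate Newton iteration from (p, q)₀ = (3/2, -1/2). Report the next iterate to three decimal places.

At (3/2, -1/2): F = (-6.875, 2.63017).
Jacobian J = [[6·p·q + 3·q, 3·p^2 + 3·p - 2·q], [4·p·q - q^2 - 4·q, 2·p^2 - 2·p·q - 4·p - 2·sin(q) - 1]].
At the point, J = [[-6.000, 12.250], [-1.250, -0.04115]] (det J = 15.55939).
Solving J·Δ = −F gives Δ = (2.053, 1.567).
Then the next iterate is (p, q)₁ = (3.553, 1.067).

(3.553, 1.067)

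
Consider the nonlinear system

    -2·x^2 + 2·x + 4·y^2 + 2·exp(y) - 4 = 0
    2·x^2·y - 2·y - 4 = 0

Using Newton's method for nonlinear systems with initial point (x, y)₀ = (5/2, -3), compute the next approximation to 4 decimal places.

(1.7632, -1.7241)

At (5/2, -3): F = (24.599574, -35.5000).
Jacobian J = [[-4·x + 2, 8·y + 2·exp(y)], [4·x·y, 2·x^2 - 2]].
At the point, J = [[-8.0000, -23.900426], [-30.0000, 10.5000]] (det J = -801.012776).
Solving J·Δ = −F gives Δ = (-0.7368, 1.2759).
Then the next iterate is (x, y)₁ = (1.7632, -1.7241).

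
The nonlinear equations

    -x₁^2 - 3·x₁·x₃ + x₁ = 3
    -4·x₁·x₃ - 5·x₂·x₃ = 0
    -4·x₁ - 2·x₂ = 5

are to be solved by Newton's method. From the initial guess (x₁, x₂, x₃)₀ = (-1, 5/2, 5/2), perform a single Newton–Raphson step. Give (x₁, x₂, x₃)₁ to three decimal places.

At (-1, 5/2, 5/2): F = (2.500, -21.250, -6.000).
Jacobian J = [[-2·x₁ - 3·x₃ + 1, 0, -3·x₁], [-4·x₃, -5·x₃, -4·x₁ - 5·x₂], [-4, -2, 0]].
At the point, J = [[-4.500, 0.000, 3.000], [-10.000, -12.500, -8.500], [-4.000, -2.000, 0.000]] (det J = -13.500).
Solving J·Δ = −F gives Δ = (-10.370, 17.741, -16.389).
Then the next iterate is (x₁, x₂, x₃)₁ = (-11.370, 20.241, -13.889).

(-11.370, 20.241, -13.889)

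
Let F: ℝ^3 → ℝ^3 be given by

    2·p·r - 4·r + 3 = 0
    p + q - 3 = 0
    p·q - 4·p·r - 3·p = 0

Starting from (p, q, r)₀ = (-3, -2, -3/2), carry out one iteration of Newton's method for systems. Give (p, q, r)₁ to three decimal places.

At (-3, -2, -3/2): F = (18.000, -8.000, -3.000).
Jacobian J = [[2·r, 0, 2·p - 4], [1, 1, 0], [q - 4·r - 3, p, -4·p]].
At the point, J = [[-3.000, 0.000, -10.000], [1.000, 1.000, 0.000], [1.000, -3.000, 12.000]] (det J = 4.000).
Solving J·Δ = −F gives Δ = (13.500, -5.500, -2.250).
Then the next iterate is (p, q, r)₁ = (10.500, -7.500, -3.750).

(10.500, -7.500, -3.750)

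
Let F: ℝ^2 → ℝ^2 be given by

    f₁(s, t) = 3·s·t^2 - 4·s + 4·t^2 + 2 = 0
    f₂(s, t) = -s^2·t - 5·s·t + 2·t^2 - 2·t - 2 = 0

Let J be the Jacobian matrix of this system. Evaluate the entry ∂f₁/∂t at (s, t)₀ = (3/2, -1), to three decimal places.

∂f₁/∂t = 6·s·t + 8·t.
At (3/2, -1) this is -17.000.

-17.000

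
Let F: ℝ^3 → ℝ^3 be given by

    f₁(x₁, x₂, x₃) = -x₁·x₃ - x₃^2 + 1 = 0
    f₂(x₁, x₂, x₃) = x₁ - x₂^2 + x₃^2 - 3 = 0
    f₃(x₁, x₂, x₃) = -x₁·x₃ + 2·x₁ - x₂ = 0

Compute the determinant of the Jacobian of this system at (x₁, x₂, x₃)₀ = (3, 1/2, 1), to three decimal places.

J = [[-x₃, 0, -x₁ - 2·x₃], [1, -2·x₂, 2·x₃], [-x₃ + 2, -1, -x₁]].
At the point, J = [[-1.000, 0.000, -5.000], [1.000, -1.000, 2.000], [1.000, -1.000, -3.000]].
det J = -5.000.

-5.000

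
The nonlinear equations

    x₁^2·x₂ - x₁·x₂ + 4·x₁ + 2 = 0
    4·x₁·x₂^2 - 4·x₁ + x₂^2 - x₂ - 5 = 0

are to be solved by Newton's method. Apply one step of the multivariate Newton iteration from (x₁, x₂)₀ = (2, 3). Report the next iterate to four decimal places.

(0.8512, 2.4672)

At (2, 3): F = (16.0000, 65.0000).
Jacobian J = [[2·x₁·x₂ - x₂ + 4, x₁^2 - x₁], [4·x₂^2 - 4, 8·x₁·x₂ + 2·x₂ - 1]].
At the point, J = [[13.0000, 2.0000], [32.0000, 53.0000]] (det J = 625.0000).
Solving J·Δ = −F gives Δ = (-1.1488, -0.5328).
Then the next iterate is (x₁, x₂)₁ = (0.8512, 2.4672).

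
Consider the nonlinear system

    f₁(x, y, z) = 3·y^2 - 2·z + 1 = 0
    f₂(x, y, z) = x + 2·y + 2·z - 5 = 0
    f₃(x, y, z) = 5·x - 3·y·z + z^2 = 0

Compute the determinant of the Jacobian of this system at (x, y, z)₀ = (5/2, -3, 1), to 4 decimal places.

44.0000

J = [[0, 6·y, -2], [1, 2, 2], [5, -3·z, -3·y + 2·z]].
At the point, J = [[0.0000, -18.0000, -2.0000], [1.0000, 2.0000, 2.0000], [5.0000, -3.0000, 11.0000]].
det J = 44.0000.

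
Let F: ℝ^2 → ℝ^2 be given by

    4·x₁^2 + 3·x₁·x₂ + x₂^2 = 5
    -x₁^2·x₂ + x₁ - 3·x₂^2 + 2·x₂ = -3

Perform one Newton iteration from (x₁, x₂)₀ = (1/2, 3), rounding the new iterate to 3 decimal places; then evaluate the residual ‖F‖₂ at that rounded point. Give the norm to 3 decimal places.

At (1/2, 3): F = (9.500, -18.250).
Jacobian J = [[8·x₁ + 3·x₂, 3·x₁ + 2·x₂], [-2·x₁·x₂ + 1, -x₁^2 - 6·x₂ + 2]].
At the point, J = [[13.000, 7.500], [-2.000, -16.250]] (det J = -196.250).
Solving J·Δ = −F gives Δ = (-0.089, -1.112).
Then the next iterate is (x₁, x₂)₁ = (0.411, 1.888).
Re-evaluating at (0.411, 1.888): F = (1.56813, -3.82555), so ‖F‖₂ = 4.134.

4.134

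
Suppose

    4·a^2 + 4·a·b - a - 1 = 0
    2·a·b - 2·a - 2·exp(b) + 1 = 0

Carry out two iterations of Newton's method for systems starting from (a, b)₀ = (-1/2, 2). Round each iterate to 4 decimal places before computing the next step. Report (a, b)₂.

At (-1/2, 2): F = (-3.5000, -14.778112).
Jacobian J = [[8·a + 4·b - 1, 4·a], [2·b - 2, 2·a - 2·exp(b)]].
At the point, J = [[3.0000, -2.0000], [2.0000, -15.778112]] (det J = -43.334337).
Solving J·Δ = −F gives Δ = (0.5923, -0.8615).
Then the next iterate is (a, b)₁ = (0.0923, 1.1385).
Round to (0.0923, 1.1385) and repeat: F = (-0.637889, -5.218596), J = [[4.2924, 0.3692], [0.2770, -6.059563]].
Δ = (0.2218, -0.8511), so (a, b)₂ = (0.3141, 0.2874).

(0.3141, 0.2874)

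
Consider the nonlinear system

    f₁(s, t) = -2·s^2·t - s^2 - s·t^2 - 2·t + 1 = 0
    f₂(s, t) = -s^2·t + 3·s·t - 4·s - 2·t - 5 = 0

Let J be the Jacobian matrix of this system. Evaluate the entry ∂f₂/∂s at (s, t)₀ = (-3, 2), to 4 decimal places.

14.0000

∂f₂/∂s = -2·s·t + 3·t - 4.
At (-3, 2) this is 14.0000.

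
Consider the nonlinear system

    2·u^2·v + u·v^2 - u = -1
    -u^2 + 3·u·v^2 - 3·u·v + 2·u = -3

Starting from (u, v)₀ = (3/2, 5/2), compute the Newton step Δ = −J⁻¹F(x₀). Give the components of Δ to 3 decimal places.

(-0.475, -0.875)

At (3/2, 5/2): F = (20.125, 20.625).
Jacobian J = [[4·u·v + v^2 - 1, 2·u^2 + 2·u·v], [-2·u + 3·v^2 - 3·v + 2, 6·u·v - 3·u]].
At the point, J = [[20.250, 12.000], [10.250, 18.000]] (det J = 241.500).
Solving J·Δ = −F gives Δ = (-0.475, -0.875).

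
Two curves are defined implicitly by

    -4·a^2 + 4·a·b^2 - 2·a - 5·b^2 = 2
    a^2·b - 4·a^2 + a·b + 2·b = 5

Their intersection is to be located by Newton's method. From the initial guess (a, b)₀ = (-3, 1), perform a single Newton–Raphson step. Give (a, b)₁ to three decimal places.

(-1.227, 0.915)

At (-3, 1): F = (-49.000, -33.000).
Jacobian J = [[-8·a + 4·b^2 - 2, 8·a·b - 10·b], [2·a·b - 8·a + b, a^2 + a + 2]].
At the point, J = [[26.000, -34.000], [19.000, 8.000]] (det J = 854.000).
Solving J·Δ = −F gives Δ = (1.773, -0.085).
Then the next iterate is (a, b)₁ = (-1.227, 0.915).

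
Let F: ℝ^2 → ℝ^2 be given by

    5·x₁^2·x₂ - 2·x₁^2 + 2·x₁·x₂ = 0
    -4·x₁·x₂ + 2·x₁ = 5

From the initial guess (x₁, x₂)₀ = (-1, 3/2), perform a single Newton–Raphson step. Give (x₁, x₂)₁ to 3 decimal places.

(-0.350, 2.400)

At (-1, 3/2): F = (2.500, -1.000).
Jacobian J = [[10·x₁·x₂ - 4·x₁ + 2·x₂, 5·x₁^2 + 2·x₁], [-4·x₂ + 2, -4·x₁]].
At the point, J = [[-8.000, 3.000], [-4.000, 4.000]] (det J = -20.000).
Solving J·Δ = −F gives Δ = (0.650, 0.900).
Then the next iterate is (x₁, x₂)₁ = (-0.350, 2.400).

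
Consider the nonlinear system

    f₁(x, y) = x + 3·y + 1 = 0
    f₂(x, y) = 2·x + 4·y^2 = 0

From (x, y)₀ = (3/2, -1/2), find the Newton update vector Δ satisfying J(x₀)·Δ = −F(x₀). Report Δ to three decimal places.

At (3/2, -1/2): F = (1.000, 4.000).
Jacobian J = [[1, 3], [2, 8·y]].
At the point, J = [[1.000, 3.000], [2.000, -4.000]] (det J = -10.000).
Solving J·Δ = −F gives Δ = (-1.600, 0.200).

(-1.600, 0.200)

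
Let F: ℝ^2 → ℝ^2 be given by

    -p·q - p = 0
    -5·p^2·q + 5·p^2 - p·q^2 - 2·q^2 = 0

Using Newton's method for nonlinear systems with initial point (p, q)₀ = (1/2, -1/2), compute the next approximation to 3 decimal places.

(0.396, -0.896)

At (1/2, -1/2): F = (-0.250, 1.250).
Jacobian J = [[-q - 1, -p], [-10·p·q + 10·p - q^2, -5·p^2 - 2·p·q - 4·q]].
At the point, J = [[-0.500, -0.500], [7.250, 1.250]] (det J = 3.000).
Solving J·Δ = −F gives Δ = (-0.104, -0.396).
Then the next iterate is (p, q)₁ = (0.396, -0.896).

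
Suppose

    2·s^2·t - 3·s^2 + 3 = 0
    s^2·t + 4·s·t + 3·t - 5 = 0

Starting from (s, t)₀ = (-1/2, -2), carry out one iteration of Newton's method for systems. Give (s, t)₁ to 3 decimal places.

At (-1/2, -2): F = (1.250, -7.500).
Jacobian J = [[4·s·t - 6·s, 2·s^2], [2·s·t + 4·t, s^2 + 4·s + 3]].
At the point, J = [[7.000, 0.500], [-6.000, 1.250]] (det J = 11.750).
Solving J·Δ = −F gives Δ = (-0.452, 3.830).
Then the next iterate is (s, t)₁ = (-0.952, 1.830).

(-0.952, 1.830)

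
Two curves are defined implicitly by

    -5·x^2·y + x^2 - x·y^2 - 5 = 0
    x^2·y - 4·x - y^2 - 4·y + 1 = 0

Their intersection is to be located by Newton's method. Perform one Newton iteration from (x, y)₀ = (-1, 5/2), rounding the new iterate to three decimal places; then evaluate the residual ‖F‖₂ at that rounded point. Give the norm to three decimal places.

5.241

At (-1, 5/2): F = (-10.250, -8.750).
Jacobian J = [[-10·x·y + 2·x - y^2, -5·x^2 - 2·x·y], [2·x·y - 4, x^2 - 2·y - 4]].
At the point, J = [[16.750, 0.000], [-9.000, -8.000]] (det J = -134.000).
Solving J·Δ = −F gives Δ = (0.612, -1.782).
Then the next iterate is (x, y)₁ = (-0.388, 0.718).
Re-evaluating at (-0.388, 0.718): F = (-5.18989, -0.72743), so ‖F‖₂ = 5.241.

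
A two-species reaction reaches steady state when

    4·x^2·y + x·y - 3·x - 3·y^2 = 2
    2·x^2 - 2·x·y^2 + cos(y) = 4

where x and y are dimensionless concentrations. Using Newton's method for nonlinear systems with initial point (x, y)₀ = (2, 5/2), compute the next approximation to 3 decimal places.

(1.612, 1.526)

At (2, 5/2): F = (18.250, -21.80114).
Jacobian J = [[8·x·y + y - 3, 4·x^2 + x - 6·y], [4·x - 2·y^2, -4·x·y - sin(y)]].
At the point, J = [[39.500, 3.000], [-4.500, -20.59847]] (det J = -800.13965).
Solving J·Δ = −F gives Δ = (-0.388, -0.974).
Then the next iterate is (x, y)₁ = (1.612, 1.526).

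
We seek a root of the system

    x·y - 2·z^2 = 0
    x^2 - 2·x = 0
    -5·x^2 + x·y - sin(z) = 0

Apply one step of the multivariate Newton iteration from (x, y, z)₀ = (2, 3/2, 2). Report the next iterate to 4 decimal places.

(2.0000, 10.1355, 3.5339)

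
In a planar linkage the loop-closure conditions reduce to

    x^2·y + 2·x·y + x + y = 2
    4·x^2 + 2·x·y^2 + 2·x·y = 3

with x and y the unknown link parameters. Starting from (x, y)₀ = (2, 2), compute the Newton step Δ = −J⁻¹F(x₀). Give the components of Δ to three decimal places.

At (2, 2): F = (18.000, 37.000).
Jacobian J = [[2·x·y + 2·y + 1, x^2 + 2·x + 1], [8·x + 2·y^2 + 2·y, 4·x·y + 2·x]].
At the point, J = [[13.000, 9.000], [28.000, 20.000]] (det J = 8.000).
Solving J·Δ = −F gives Δ = (-3.375, 2.875).

(-3.375, 2.875)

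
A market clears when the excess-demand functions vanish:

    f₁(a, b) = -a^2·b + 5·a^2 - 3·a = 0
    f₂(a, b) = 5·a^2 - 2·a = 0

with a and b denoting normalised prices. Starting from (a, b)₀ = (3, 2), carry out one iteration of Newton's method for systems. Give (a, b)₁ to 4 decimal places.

At (3, 2): F = (18.0000, 39.0000).
Jacobian J = [[-2·a·b + 10·a - 3, -a^2], [10·a - 2, 0]].
At the point, J = [[15.0000, -9.0000], [28.0000, 0.0000]] (det J = 252.0000).
Solving J·Δ = −F gives Δ = (-1.3929, -0.3214).
Then the next iterate is (a, b)₁ = (1.6071, 1.6786).

(1.6071, 1.6786)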